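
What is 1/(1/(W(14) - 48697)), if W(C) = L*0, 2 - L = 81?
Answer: -48697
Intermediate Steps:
L = -79 (L = 2 - 1*81 = 2 - 81 = -79)
W(C) = 0 (W(C) = -79*0 = 0)
1/(1/(W(14) - 48697)) = 1/(1/(0 - 48697)) = 1/(1/(-48697)) = 1/(-1/48697) = -48697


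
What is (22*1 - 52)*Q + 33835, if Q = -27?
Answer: 34645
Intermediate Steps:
(22*1 - 52)*Q + 33835 = (22*1 - 52)*(-27) + 33835 = (22 - 52)*(-27) + 33835 = -30*(-27) + 33835 = 810 + 33835 = 34645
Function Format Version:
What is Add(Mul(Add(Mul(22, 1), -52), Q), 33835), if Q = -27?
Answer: 34645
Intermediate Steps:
Add(Mul(Add(Mul(22, 1), -52), Q), 33835) = Add(Mul(Add(Mul(22, 1), -52), -27), 33835) = Add(Mul(Add(22, -52), -27), 33835) = Add(Mul(-30, -27), 33835) = Add(810, 33835) = 34645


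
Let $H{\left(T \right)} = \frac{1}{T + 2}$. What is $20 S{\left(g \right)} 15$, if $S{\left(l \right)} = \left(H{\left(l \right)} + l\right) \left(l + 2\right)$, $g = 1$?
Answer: $1200$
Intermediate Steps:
$H{\left(T \right)} = \frac{1}{2 + T}$
$S{\left(l \right)} = \left(2 + l\right) \left(l + \frac{1}{2 + l}\right)$ ($S{\left(l \right)} = \left(\frac{1}{2 + l} + l\right) \left(l + 2\right) = \left(l + \frac{1}{2 + l}\right) \left(2 + l\right) = \left(2 + l\right) \left(l + \frac{1}{2 + l}\right)$)
$20 S{\left(g \right)} 15 = 20 \left(1 + 1^{2} + 2 \cdot 1\right) 15 = 20 \left(1 + 1 + 2\right) 15 = 20 \cdot 4 \cdot 15 = 80 \cdot 15 = 1200$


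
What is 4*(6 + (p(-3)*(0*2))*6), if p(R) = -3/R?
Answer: 24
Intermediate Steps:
4*(6 + (p(-3)*(0*2))*6) = 4*(6 + ((-3/(-3))*(0*2))*6) = 4*(6 + (-3*(-1/3)*0)*6) = 4*(6 + (1*0)*6) = 4*(6 + 0*6) = 4*(6 + 0) = 4*6 = 24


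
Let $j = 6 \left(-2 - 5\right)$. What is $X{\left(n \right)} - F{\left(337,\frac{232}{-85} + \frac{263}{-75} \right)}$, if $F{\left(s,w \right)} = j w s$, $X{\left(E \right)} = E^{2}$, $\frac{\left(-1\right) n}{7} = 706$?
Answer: $\frac{10342416882}{425} \approx 2.4335 \cdot 10^{7}$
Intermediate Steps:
$n = -4942$ ($n = \left(-7\right) 706 = -4942$)
$j = -42$ ($j = 6 \left(-7\right) = -42$)
$F{\left(s,w \right)} = - 42 s w$ ($F{\left(s,w \right)} = - 42 w s = - 42 s w$)
$X{\left(n \right)} - F{\left(337,\frac{232}{-85} + \frac{263}{-75} \right)} = \left(-4942\right)^{2} - \left(-42\right) 337 \left(\frac{232}{-85} + \frac{263}{-75}\right) = 24423364 - \left(-42\right) 337 \left(232 \left(- \frac{1}{85}\right) + 263 \left(- \frac{1}{75}\right)\right) = 24423364 - \left(-42\right) 337 \left(- \frac{232}{85} - \frac{263}{75}\right) = 24423364 - \left(-42\right) 337 \left(- \frac{7951}{1275}\right) = 24423364 - \frac{37512818}{425} = \frac{10342416882}{425}$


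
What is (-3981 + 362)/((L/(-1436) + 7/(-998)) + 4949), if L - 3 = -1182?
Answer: -2593245116/3546858531 ≈ -0.73114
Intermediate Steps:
L = -1179 (L = 3 - 1182 = -1179)
(-3981 + 362)/((L/(-1436) + 7/(-998)) + 4949) = (-3981 + 362)/((-1179/(-1436) + 7/(-998)) + 4949) = -3619/((-1179*(-1/1436) + 7*(-1/998)) + 4949) = -3619/((1179/1436 - 7/998) + 4949) = -3619/(583295/716564 + 4949) = -3619/3546858531/716564 = -3619*716564/3546858531 = -2593245116/3546858531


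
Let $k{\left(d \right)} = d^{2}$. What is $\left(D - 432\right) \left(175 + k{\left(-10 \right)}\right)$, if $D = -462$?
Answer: $-245850$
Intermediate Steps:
$\left(D - 432\right) \left(175 + k{\left(-10 \right)}\right) = \left(-462 - 432\right) \left(175 + \left(-10\right)^{2}\right) = - 894 \left(175 + 100\right) = \left(-894\right) 275 = -245850$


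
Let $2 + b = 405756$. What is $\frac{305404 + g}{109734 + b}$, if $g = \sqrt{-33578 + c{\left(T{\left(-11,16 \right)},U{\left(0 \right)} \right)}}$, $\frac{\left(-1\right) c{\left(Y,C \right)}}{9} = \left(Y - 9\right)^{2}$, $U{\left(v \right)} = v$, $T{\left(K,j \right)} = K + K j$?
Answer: $\frac{76351}{128872} + \frac{i \sqrt{379322}}{515488} \approx 0.59246 + 0.0011948 i$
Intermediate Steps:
$b = 405754$ ($b = -2 + 405756 = 405754$)
$c{\left(Y,C \right)} = - 9 \left(-9 + Y\right)^{2}$ ($c{\left(Y,C \right)} = - 9 \left(Y - 9\right)^{2} = - 9 \left(-9 + Y\right)^{2}$)
$g = i \sqrt{379322}$ ($g = \sqrt{-33578 - 9 \left(-9 - 11 \left(1 + 16\right)\right)^{2}} = \sqrt{-33578 - 9 \left(-9 - 187\right)^{2}} = \sqrt{-33578 - 9 \left(-196\right)^{2}} = \sqrt{-33578 - 345744} = \sqrt{-379322} = i \sqrt{379322} \approx 615.89 i$)
$\frac{305404 + g}{109734 + b} = \frac{305404 + i \sqrt{379322}}{109734 + 405754} = \frac{305404 + i \sqrt{379322}}{515488} = \left(305404 + i \sqrt{379322}\right) \frac{1}{515488} = \frac{76351}{128872} + \frac{i \sqrt{379322}}{515488}$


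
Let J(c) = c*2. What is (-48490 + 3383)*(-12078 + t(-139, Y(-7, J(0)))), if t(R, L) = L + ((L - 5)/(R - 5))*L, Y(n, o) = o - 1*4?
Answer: 2179976203/4 ≈ 5.4499e+8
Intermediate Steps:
J(c) = 2*c
Y(n, o) = -4 + o (Y(n, o) = o - 4 = -4 + o)
t(R, L) = L + L*(-5 + L)/(-5 + R) (t(R, L) = L + ((-5 + L)/(-5 + R))*L = L + L*(-5 + L)/(-5 + R))
(-48490 + 3383)*(-12078 + t(-139, Y(-7, J(0)))) = (-48490 + 3383)*(-12078 + (-4 + 2*0)*(-10 + (-4 + 2*0) - 139)/(-5 - 139)) = -45107*(-12078 + (-4 + 0)*(-10 + (-4 + 0) - 139)/(-144)) = -45107*(-12078 - 4*(-1/144)*(-10 - 4 - 139)) = -45107*(-12078 - 4*(-1/144)*(-153)) = -45107*(-12078 - 17/4) = -45107*(-48329/4) = 2179976203/4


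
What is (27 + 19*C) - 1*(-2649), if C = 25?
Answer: 3151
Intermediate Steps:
(27 + 19*C) - 1*(-2649) = (27 + 19*25) - 1*(-2649) = (27 + 475) + 2649 = 502 + 2649 = 3151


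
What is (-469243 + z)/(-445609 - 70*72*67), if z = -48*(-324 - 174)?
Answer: 445339/783289 ≈ 0.56855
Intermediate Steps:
z = 23904 (z = -48*(-498) = 23904)
(-469243 + z)/(-445609 - 70*72*67) = (-469243 + 23904)/(-445609 - 70*72*67) = -445339/(-445609 - 5040*67) = -445339/(-445609 - 337680) = -445339/(-783289) = -445339*(-1/783289) = 445339/783289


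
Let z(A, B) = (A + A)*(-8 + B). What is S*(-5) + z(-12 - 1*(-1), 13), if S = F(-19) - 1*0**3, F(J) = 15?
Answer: -185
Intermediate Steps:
z(A, B) = 2*A*(-8 + B) (z(A, B) = (2*A)*(-8 + B) = 2*A*(-8 + B))
S = 15 (S = 15 - 1*0**3 = 15 - 1*0 = 15 + 0 = 15)
S*(-5) + z(-12 - 1*(-1), 13) = 15*(-5) + 2*(-12 - 1*(-1))*(-8 + 13) = -75 + 2*(-12 + 1)*5 = -75 + 2*(-11)*5 = -75 - 110 = -185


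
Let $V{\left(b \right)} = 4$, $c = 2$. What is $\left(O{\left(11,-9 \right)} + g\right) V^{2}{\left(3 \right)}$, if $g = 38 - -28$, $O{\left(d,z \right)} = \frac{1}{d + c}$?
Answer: $\frac{13744}{13} \approx 1057.2$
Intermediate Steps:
$O{\left(d,z \right)} = \frac{1}{2 + d}$ ($O{\left(d,z \right)} = \frac{1}{d + 2} = \frac{1}{2 + d}$)
$g = 66$ ($g = 38 + 28 = 66$)
$\left(O{\left(11,-9 \right)} + g\right) V^{2}{\left(3 \right)} = \left(\frac{1}{2 + 11} + 66\right) 4^{2} = \left(\frac{1}{13} + 66\right) 16 = \frac{859}{13} \cdot 16 = \frac{13744}{13}$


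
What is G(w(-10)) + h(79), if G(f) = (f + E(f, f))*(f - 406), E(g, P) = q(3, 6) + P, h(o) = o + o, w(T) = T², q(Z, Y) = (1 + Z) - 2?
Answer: -61654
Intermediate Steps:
q(Z, Y) = -1 + Z
h(o) = 2*o
E(g, P) = 2 + P (E(g, P) = (-1 + 3) + P = 2 + P)
G(f) = (-406 + f)*(2 + 2*f) (G(f) = (f + (2 + f))*(f - 406) = (2 + 2*f)*(-406 + f) = (-406 + f)*(2 + 2*f))
G(w(-10)) + h(79) = (-812 - 810*(-10)² + 2*((-10)²)²) + 2*79 = (-812 - 810*100 + 2*100²) + 158 = (-812 - 81000 + 2*10000) + 158 = (-812 - 81000 + 20000) + 158 = -61812 + 158 = -61654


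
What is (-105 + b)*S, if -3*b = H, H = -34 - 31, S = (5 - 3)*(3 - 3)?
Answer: 0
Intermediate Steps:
S = 0 (S = 2*0 = 0)
H = -65
b = 65/3 (b = -1/3*(-65) = 65/3 ≈ 21.667)
(-105 + b)*S = (-105 + 65/3)*0 = -250/3*0 = 0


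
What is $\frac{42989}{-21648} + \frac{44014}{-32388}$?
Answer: $- \frac{195428567}{58427952} \approx -3.3448$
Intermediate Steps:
$\frac{42989}{-21648} + \frac{44014}{-32388} = 42989 \left(- \frac{1}{21648}\right) + 44014 \left(- \frac{1}{32388}\right) = - \frac{42989}{21648} - \frac{22007}{16194} = - \frac{195428567}{58427952}$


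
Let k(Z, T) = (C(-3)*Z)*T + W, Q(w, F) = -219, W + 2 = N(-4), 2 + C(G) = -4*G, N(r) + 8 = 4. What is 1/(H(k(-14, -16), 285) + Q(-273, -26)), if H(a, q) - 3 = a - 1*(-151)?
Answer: 1/2169 ≈ 0.00046104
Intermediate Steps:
N(r) = -4 (N(r) = -8 + 4 = -4)
C(G) = -2 - 4*G
W = -6 (W = -2 - 4 = -6)
k(Z, T) = -6 + 10*T*Z (k(Z, T) = ((-2 - 4*(-3))*Z)*T - 6 = ((-2 + 12)*Z)*T - 6 = (10*Z)*T - 6 = 10*T*Z - 6 = -6 + 10*T*Z)
H(a, q) = 154 + a (H(a, q) = 3 + (a - 1*(-151)) = 3 + (a + 151) = 3 + (151 + a) = 154 + a)
1/(H(k(-14, -16), 285) + Q(-273, -26)) = 1/((154 + (-6 + 10*(-16)*(-14))) - 219) = 1/((154 + (-6 + 2240)) - 219) = 1/((154 + 2234) - 219) = 1/(2388 - 219) = 1/2169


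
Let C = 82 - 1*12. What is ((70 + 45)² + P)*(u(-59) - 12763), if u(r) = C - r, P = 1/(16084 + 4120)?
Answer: -1687889140617/10102 ≈ -1.6708e+8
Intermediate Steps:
C = 70 (C = 82 - 12 = 70)
P = 1/20204 ≈ 4.9495e-5
u(r) = 70 - r
((70 + 45)² + P)*(u(-59) - 12763) = ((70 + 45)² + 1/20204)*((70 - 1*(-59)) - 12763) = (115² + 1/20204)*((70 + 59) - 12763) = (13225 + 1/20204)*(129 - 12763) = (267197901/20204)*(-12634) = -1687889140617/10102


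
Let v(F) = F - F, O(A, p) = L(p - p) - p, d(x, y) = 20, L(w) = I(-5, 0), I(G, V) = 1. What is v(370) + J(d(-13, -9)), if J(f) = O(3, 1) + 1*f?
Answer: 20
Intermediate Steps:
L(w) = 1
O(A, p) = 1 - p
J(f) = f (J(f) = (1 - 1*1) + 1*f = (1 - 1) + f = 0 + f = f)
v(F) = 0
v(370) + J(d(-13, -9)) = 0 + 20 = 20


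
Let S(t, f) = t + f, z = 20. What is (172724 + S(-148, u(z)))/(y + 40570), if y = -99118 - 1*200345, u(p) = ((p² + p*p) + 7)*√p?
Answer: -172576/258893 - 1614*√5/258893 ≈ -0.68053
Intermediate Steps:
u(p) = √p*(7 + 2*p²) (u(p) = ((p² + p²) + 7)*√p = (2*p² + 7)*√p = (7 + 2*p²)*√p = √p*(7 + 2*p²))
y = -299463 (y = -99118 - 200345 = -299463)
S(t, f) = f + t
(172724 + S(-148, u(z)))/(y + 40570) = (172724 + (√20*(7 + 2*20²) - 148))/(-299463 + 40570) = (172724 + ((2*√5)*(7 + 2*400) - 148))/(-258893) = (172724 + ((2*√5)*(7 + 800) - 148))*(-1/258893) = (172724 + ((2*√5)*807 - 148))*(-1/258893) = (172724 + (1614*√5 - 148))*(-1/258893) = (172724 + (-148 + 1614*√5))*(-1/258893) = (172576 + 1614*√5)*(-1/258893) = -172576/258893 - 1614*√5/258893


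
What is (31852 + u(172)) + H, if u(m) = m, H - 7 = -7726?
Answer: 24305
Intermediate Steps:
H = -7719 (H = 7 - 7726 = -7719)
(31852 + u(172)) + H = (31852 + 172) - 7719 = 32024 - 7719 = 24305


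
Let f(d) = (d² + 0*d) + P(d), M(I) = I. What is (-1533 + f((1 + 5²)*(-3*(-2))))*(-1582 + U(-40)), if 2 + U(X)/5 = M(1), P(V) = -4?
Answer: -36182013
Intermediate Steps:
U(X) = -5 (U(X) = -10 + 5*1 = -10 + 5 = -5)
f(d) = -4 + d² (f(d) = (d² + 0*d) - 4 = (d² + 0) - 4 = d² - 4 = -4 + d²)
(-1533 + f((1 + 5²)*(-3*(-2))))*(-1582 + U(-40)) = (-1533 + (-4 + ((1 + 5²)*(-3*(-2)))²))*(-1582 - 5) = (-1533 + (-4 + ((1 + 25)*6)²))*(-1587) = (-1533 + (-4 + (26*6)²))*(-1587) = (-1533 + (-4 + 156²))*(-1587) = (-1533 + (-4 + 24336))*(-1587) = (-1533 + 24332)*(-1587) = 22799*(-1587) = -36182013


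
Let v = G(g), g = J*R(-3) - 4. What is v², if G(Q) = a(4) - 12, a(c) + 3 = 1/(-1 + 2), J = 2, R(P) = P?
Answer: 196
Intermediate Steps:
a(c) = -2 (a(c) = -3 + 1/(-1 + 2) = -3 + 1/1 = -3 + 1 = -2)
g = -10 (g = 2*(-3) - 4 = -6 - 4 = -10)
G(Q) = -14 (G(Q) = -2 - 12 = -14)
v = -14
v² = (-14)² = 196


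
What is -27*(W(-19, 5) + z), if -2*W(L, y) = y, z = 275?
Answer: -14715/2 ≈ -7357.5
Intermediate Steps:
W(L, y) = -y/2
-27*(W(-19, 5) + z) = -27*(-½*5 + 275) = -27*(-5/2 + 275) = -27*545/2 = -14715/2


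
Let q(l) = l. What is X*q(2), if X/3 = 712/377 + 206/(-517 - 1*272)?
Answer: 968212/99151 ≈ 9.7650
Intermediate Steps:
X = 484106/99151 (X = 3*(712/377 + 206/(-517 - 1*272)) = 3*(712*(1/377) + 206/(-517 - 272)) = 3*(712/377 + 206/(-789)) = 3*(712/377 + 206*(-1/789)) = 3*(712/377 - 206/789) = 3*(484106/297453) = 484106/99151 ≈ 4.8825)
X*q(2) = (484106/99151)*2 = 968212/99151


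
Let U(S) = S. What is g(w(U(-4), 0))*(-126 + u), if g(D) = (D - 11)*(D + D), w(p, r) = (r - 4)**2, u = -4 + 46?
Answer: -13440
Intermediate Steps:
u = 42
w(p, r) = (-4 + r)**2
g(D) = 2*D*(-11 + D) (g(D) = (-11 + D)*(2*D) = 2*D*(-11 + D))
g(w(U(-4), 0))*(-126 + u) = (2*(-4 + 0)**2*(-11 + (-4 + 0)**2))*(-126 + 42) = (2*(-4)**2*(-11 + (-4)**2))*(-84) = (2*16*(-11 + 16))*(-84) = (2*16*5)*(-84) = 160*(-84) = -13440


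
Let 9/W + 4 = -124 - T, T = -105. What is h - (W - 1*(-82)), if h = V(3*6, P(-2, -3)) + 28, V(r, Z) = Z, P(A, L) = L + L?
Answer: -1371/23 ≈ -59.609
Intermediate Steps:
P(A, L) = 2*L
W = -9/23 (W = 9/(-4 + (-124 - 1*(-105))) = 9/(-4 + (-124 + 105)) = 9/(-4 - 19) = 9/(-23) = 9*(-1/23) = -9/23 ≈ -0.39130)
h = 22 (h = 2*(-3) + 28 = -6 + 28 = 22)
h - (W - 1*(-82)) = 22 - (-9/23 - 1*(-82)) = 22 - (-9/23 + 82) = 22 - 1*1877/23 = 22 - 1877/23 = -1371/23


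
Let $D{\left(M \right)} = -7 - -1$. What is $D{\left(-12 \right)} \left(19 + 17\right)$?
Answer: $-216$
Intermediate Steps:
$D{\left(M \right)} = -6$ ($D{\left(M \right)} = -7 + 1 = -6$)
$D{\left(-12 \right)} \left(19 + 17\right) = - 6 \left(19 + 17\right) = \left(-6\right) 36 = -216$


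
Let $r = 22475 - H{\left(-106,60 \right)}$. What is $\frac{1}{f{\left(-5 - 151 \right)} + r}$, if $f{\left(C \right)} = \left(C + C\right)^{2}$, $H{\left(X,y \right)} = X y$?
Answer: $\frac{1}{126179} \approx 7.9252 \cdot 10^{-6}$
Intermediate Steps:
$f{\left(C \right)} = 4 C^{2}$ ($f{\left(C \right)} = \left(2 C\right)^{2} = 4 C^{2}$)
$r = 28835$ ($r = 22475 - \left(-106\right) 60 = 22475 - -6360 = 22475 + 6360 = 28835$)
$\frac{1}{f{\left(-5 - 151 \right)} + r} = \frac{1}{4 \left(-5 - 151\right)^{2} + 28835} = \frac{1}{4 \left(-156\right)^{2} + 28835} = \frac{1}{4 \cdot 24336 + 28835} = \frac{1}{97344 + 28835} = \frac{1}{126179}$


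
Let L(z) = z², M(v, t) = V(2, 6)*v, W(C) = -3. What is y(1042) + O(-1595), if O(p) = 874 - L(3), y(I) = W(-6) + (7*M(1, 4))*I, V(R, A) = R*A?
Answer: 88390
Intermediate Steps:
V(R, A) = A*R
M(v, t) = 12*v (M(v, t) = (6*2)*v = 12*v)
y(I) = -3 + 84*I (y(I) = -3 + (7*(12*1))*I = -3 + (7*12)*I = -3 + 84*I)
O(p) = 865 (O(p) = 874 - 1*3² = 874 - 1*9 = 874 - 9 = 865)
y(1042) + O(-1595) = (-3 + 84*1042) + 865 = (-3 + 87528) + 865 = 87525 + 865 = 88390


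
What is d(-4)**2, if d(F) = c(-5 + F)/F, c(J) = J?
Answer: 81/16 ≈ 5.0625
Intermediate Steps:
d(F) = (-5 + F)/F
d(-4)**2 = ((-5 - 4)/(-4))**2 = (-1/4*(-9))**2 = (9/4)**2 = 81/16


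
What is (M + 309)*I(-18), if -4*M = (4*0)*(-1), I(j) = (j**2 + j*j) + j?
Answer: 194670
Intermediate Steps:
I(j) = j + 2*j**2 (I(j) = (j**2 + j**2) + j = 2*j**2 + j = j + 2*j**2)
M = 0 (M = -4*0*(-1)/4 = -0*(-1) = -1/4*0 = 0)
(M + 309)*I(-18) = (0 + 309)*(-18*(1 + 2*(-18))) = 309*(-18*(1 - 36)) = 309*(-18*(-35)) = 309*630 = 194670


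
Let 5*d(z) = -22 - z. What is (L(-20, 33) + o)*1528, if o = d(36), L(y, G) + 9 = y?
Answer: -310184/5 ≈ -62037.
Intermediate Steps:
L(y, G) = -9 + y
d(z) = -22/5 - z/5 (d(z) = (-22 - z)/5 = -22/5 - z/5)
o = -58/5 (o = -22/5 - ⅕*36 = -22/5 - 36/5 = -58/5 ≈ -11.600)
(L(-20, 33) + o)*1528 = ((-9 - 20) - 58/5)*1528 = (-29 - 58/5)*1528 = -203/5*1528 = -310184/5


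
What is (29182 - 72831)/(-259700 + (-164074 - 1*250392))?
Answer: 43649/674166 ≈ 0.064745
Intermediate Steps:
(29182 - 72831)/(-259700 + (-164074 - 1*250392)) = -43649/(-259700 + (-164074 - 250392)) = -43649/(-259700 - 414466) = -43649/(-674166) = -43649*(-1/674166) = 43649/674166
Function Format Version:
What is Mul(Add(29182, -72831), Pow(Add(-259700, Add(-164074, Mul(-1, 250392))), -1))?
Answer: Rational(43649, 674166) ≈ 0.064745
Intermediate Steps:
Mul(Add(29182, -72831), Pow(Add(-259700, Add(-164074, Mul(-1, 250392))), -1)) = Mul(-43649, Pow(Add(-259700, Add(-164074, -250392)), -1)) = Mul(-43649, Pow(Add(-259700, -414466), -1)) = Mul(-43649, Pow(-674166, -1)) = Mul(-43649, Rational(-1, 674166)) = Rational(43649, 674166)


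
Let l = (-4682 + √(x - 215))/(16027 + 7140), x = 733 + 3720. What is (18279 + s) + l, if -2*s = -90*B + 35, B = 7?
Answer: 860714187/46334 + √4238/23167 ≈ 18576.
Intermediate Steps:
x = 4453
s = 595/2 (s = -(-90*7 + 35)/2 = -(-630 + 35)/2 = -½*(-595) = 595/2 ≈ 297.50)
l = -4682/23167 + √4238/23167 (l = (-4682 + √(4453 - 215))/(16027 + 7140) = (-4682 + √4238)/23167 = (-4682 + √4238)*(1/23167) = -4682/23167 + √4238/23167 ≈ -0.19929)
(18279 + s) + l = (18279 + 595/2) + (-4682/23167 + √4238/23167) = 37153/2 + (-4682/23167 + √4238/23167) = 860714187/46334 + √4238/23167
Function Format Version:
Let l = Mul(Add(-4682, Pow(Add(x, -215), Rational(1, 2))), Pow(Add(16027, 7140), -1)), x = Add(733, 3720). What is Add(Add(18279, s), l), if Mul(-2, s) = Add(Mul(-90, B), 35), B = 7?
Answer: Add(Rational(860714187, 46334), Mul(Rational(1, 23167), Pow(4238, Rational(1, 2)))) ≈ 18576.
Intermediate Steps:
x = 4453
s = Rational(595, 2) (s = Mul(Rational(-1, 2), Add(Mul(-90, 7), 35)) = Mul(Rational(-1, 2), Add(-630, 35)) = Mul(Rational(-1, 2), -595) = Rational(595, 2) ≈ 297.50)
l = Add(Rational(-4682, 23167), Mul(Rational(1, 23167), Pow(4238, Rational(1, 2)))) (l = Mul(Add(-4682, Pow(Add(4453, -215), Rational(1, 2))), Pow(Add(16027, 7140), -1)) = Mul(Add(-4682, Pow(4238, Rational(1, 2))), Pow(23167, -1)) = Mul(Add(-4682, Pow(4238, Rational(1, 2))), Rational(1, 23167)) = Add(Rational(-4682, 23167), Mul(Rational(1, 23167), Pow(4238, Rational(1, 2)))) ≈ -0.19929)
Add(Add(18279, s), l) = Add(Add(18279, Rational(595, 2)), Add(Rational(-4682, 23167), Mul(Rational(1, 23167), Pow(4238, Rational(1, 2))))) = Add(Rational(37153, 2), Add(Rational(-4682, 23167), Mul(Rational(1, 23167), Pow(4238, Rational(1, 2))))) = Add(Rational(860714187, 46334), Mul(Rational(1, 23167), Pow(4238, Rational(1, 2))))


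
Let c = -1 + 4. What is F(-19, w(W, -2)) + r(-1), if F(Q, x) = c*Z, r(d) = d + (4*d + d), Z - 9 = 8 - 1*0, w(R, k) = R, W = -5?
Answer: 45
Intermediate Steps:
Z = 17 (Z = 9 + (8 - 1*0) = 9 + (8 + 0) = 9 + 8 = 17)
c = 3
r(d) = 6*d (r(d) = d + 5*d = 6*d)
F(Q, x) = 51 (F(Q, x) = 3*17 = 51)
F(-19, w(W, -2)) + r(-1) = 51 + 6*(-1) = 51 - 6 = 45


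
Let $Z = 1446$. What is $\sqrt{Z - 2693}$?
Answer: $i \sqrt{1247} \approx 35.313 i$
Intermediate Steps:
$\sqrt{Z - 2693} = \sqrt{1446 - 2693} = \sqrt{-1247} = i \sqrt{1247}$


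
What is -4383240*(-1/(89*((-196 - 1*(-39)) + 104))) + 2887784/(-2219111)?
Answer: -9740517776768/10467546587 ≈ -930.54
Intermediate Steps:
-4383240*(-1/(89*((-196 - 1*(-39)) + 104))) + 2887784/(-2219111) = -4383240*(-1/(89*((-196 + 39) + 104))) + 2887784*(-1/2219111) = -4383240*(-1/(89*(-157 + 104))) - 2887784/2219111 = -4383240/((-53*(-89))) - 2887784/2219111 = -4383240/4717 - 2887784/2219111 = -9740517776768/10467546587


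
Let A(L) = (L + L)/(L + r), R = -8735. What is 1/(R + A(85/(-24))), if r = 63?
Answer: -1427/12465015 ≈ -0.00011448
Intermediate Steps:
A(L) = 2*L/(63 + L) (A(L) = (L + L)/(L + 63) = (2*L)/(63 + L) = 2*L/(63 + L))
1/(R + A(85/(-24))) = 1/(-8735 + 2*(85/(-24))/(63 + 85/(-24))) = 1/(-8735 + 2*(85*(-1/24))/(63 + 85*(-1/24))) = 1/(-8735 + 2*(-85/24)/(63 - 85/24)) = 1/(-8735 + 2*(-85/24)/(1427/24)) = 1/(-8735 + 2*(-85/24)*(24/1427)) = 1/(-8735 - 170/1427) = 1/(-12465015/1427) = -1427/12465015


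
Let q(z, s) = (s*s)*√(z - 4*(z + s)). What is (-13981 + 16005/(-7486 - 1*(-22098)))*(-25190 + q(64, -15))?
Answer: 2572835652365/7306 - 45961732575*I*√33/7306 ≈ 3.5215e+8 - 3.6139e+7*I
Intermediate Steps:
q(z, s) = s²*√(-4*s - 3*z) (q(z, s) = s²*√(z - 4*(s + z)) = s²*√(z + (-4*s - 4*z)) = s²*√(-4*s - 3*z))
(-13981 + 16005/(-7486 - 1*(-22098)))*(-25190 + q(64, -15)) = (-13981 + 16005/(-7486 - 1*(-22098)))*(-25190 + (-15)²*√(-4*(-15) - 3*64)) = (-13981 + 16005/(-7486 + 22098))*(-25190 + 225*√(60 - 192)) = (-13981 + 16005/14612)*(-25190 + 225*√(-132)) = (-13981 + 16005*(1/14612))*(-25190 + 225*(2*I*√33)) = (-13981 + 16005/14612)*(-25190 + 450*I*√33) = -204274367*(-25190 + 450*I*√33)/14612 = 2572835652365/7306 - 45961732575*I*√33/7306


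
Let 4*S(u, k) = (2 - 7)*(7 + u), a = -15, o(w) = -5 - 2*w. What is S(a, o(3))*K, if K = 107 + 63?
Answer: 1700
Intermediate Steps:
S(u, k) = -35/4 - 5*u/4 (S(u, k) = ((2 - 7)*(7 + u))/4 = (-5*(7 + u))/4 = (-35 - 5*u)/4 = -35/4 - 5*u/4)
K = 170
S(a, o(3))*K = (-35/4 - 5/4*(-15))*170 = (-35/4 + 75/4)*170 = 10*170 = 1700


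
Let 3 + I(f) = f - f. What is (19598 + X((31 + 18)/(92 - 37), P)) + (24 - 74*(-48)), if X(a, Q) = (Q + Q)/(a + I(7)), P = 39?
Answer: 1341947/58 ≈ 23137.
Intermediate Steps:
I(f) = -3 (I(f) = -3 + (f - f) = -3 + 0 = -3)
X(a, Q) = 2*Q/(-3 + a) (X(a, Q) = (Q + Q)/(a - 3) = (2*Q)/(-3 + a) = 2*Q/(-3 + a))
(19598 + X((31 + 18)/(92 - 37), P)) + (24 - 74*(-48)) = (19598 + 2*39/(-3 + (31 + 18)/(92 - 37))) + (24 - 74*(-48)) = (19598 + 2*39/(-3 + 49/55)) + (24 + 3552) = (19598 + 2*39/(-3 + 49*(1/55))) + 3576 = (19598 + 2*39/(-3 + 49/55)) + 3576 = (19598 + 2*39/(-116/55)) + 3576 = (19598 + 2*39*(-55/116)) + 3576 = (19598 - 2145/58) + 3576 = 1134539/58 + 3576 = 1341947/58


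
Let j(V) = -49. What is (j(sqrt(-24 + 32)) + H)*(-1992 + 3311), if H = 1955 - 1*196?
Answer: 2255490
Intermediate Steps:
H = 1759 (H = 1955 - 196 = 1759)
(j(sqrt(-24 + 32)) + H)*(-1992 + 3311) = (-49 + 1759)*(-1992 + 3311) = 1710*1319 = 2255490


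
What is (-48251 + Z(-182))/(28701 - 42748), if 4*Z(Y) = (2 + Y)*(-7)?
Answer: 47936/14047 ≈ 3.4125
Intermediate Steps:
Z(Y) = -7/2 - 7*Y/4 (Z(Y) = ((2 + Y)*(-7))/4 = (-14 - 7*Y)/4 = -7/2 - 7*Y/4)
(-48251 + Z(-182))/(28701 - 42748) = (-48251 + (-7/2 - 7/4*(-182)))/(28701 - 42748) = (-48251 + (-7/2 + 637/2))/(-14047) = (-48251 + 315)*(-1/14047) = -47936*(-1/14047) = 47936/14047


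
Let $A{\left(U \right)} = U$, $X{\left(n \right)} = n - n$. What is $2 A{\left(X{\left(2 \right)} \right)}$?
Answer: $0$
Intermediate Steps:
$X{\left(n \right)} = 0$
$2 A{\left(X{\left(2 \right)} \right)} = 2 \cdot 0 = 0$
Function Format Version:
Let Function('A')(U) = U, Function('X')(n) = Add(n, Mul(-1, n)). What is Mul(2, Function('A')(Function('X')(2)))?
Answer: 0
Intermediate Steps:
Function('X')(n) = 0
Mul(2, Function('A')(Function('X')(2))) = Mul(2, 0) = 0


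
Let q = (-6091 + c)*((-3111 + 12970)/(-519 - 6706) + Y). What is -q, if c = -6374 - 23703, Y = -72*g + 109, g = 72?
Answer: -1326524115312/7225 ≈ -1.8360e+8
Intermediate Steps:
Y = -5075 (Y = -72*72 + 109 = -5184 + 109 = -5075)
c = -30077
q = 1326524115312/7225 (q = (-6091 - 30077)*((-3111 + 12970)/(-519 - 6706) - 5075) = -36168*(9859/(-7225) - 5075) = -36168*(9859*(-1/7225) - 5075) = -36168*(-9859/7225 - 5075) = -36168*(-36676734/7225) = 1326524115312/7225 ≈ 1.8360e+8)
-q = -1*1326524115312/7225 = -1326524115312/7225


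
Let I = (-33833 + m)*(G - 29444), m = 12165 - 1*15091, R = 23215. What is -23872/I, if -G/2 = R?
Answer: -11936/1394526183 ≈ -8.5592e-6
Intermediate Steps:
m = -2926 (m = 12165 - 15091 = -2926)
G = -46430 (G = -2*23215 = -46430)
I = 2789052366 (I = (-33833 - 2926)*(-46430 - 29444) = -36759*(-75874) = 2789052366)
-23872/I = -23872/2789052366 = -23872*1/2789052366 = -11936/1394526183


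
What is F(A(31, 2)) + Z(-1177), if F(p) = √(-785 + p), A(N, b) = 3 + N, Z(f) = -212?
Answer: -212 + I*√751 ≈ -212.0 + 27.404*I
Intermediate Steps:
F(A(31, 2)) + Z(-1177) = √(-785 + (3 + 31)) - 212 = √(-785 + 34) - 212 = √(-751) - 212 = I*√751 - 212 = -212 + I*√751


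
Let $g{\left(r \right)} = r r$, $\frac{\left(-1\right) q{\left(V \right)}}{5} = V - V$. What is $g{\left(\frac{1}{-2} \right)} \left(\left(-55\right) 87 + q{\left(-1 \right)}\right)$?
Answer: $- \frac{4785}{4} \approx -1196.3$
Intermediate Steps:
$q{\left(V \right)} = 0$ ($q{\left(V \right)} = - 5 \left(V - V\right) = \left(-5\right) 0 = 0$)
$g{\left(r \right)} = r^{2}$
$g{\left(\frac{1}{-2} \right)} \left(\left(-55\right) 87 + q{\left(-1 \right)}\right) = \left(\frac{1}{-2}\right)^{2} \left(\left(-55\right) 87 + 0\right) = \left(- \frac{1}{2}\right)^{2} \left(-4785 + 0\right) = \frac{1}{4} \left(-4785\right) = - \frac{4785}{4}$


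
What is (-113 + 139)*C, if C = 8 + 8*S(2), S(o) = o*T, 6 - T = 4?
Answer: 1040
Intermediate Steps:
T = 2 (T = 6 - 1*4 = 6 - 4 = 2)
S(o) = 2*o (S(o) = o*2 = 2*o)
C = 40 (C = 8 + 8*(2*2) = 8 + 8*4 = 8 + 32 = 40)
(-113 + 139)*C = (-113 + 139)*40 = 26*40 = 1040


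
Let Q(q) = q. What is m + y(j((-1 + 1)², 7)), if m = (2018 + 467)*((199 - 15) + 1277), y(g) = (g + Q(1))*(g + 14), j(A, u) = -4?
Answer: 3630555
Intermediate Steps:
y(g) = (1 + g)*(14 + g) (y(g) = (g + 1)*(g + 14) = (1 + g)*(14 + g))
m = 3630585 (m = 2485*(184 + 1277) = 2485*1461 = 3630585)
m + y(j((-1 + 1)², 7)) = 3630585 + (14 + (-4)² + 15*(-4)) = 3630585 + (14 + 16 - 60) = 3630585 - 30 = 3630555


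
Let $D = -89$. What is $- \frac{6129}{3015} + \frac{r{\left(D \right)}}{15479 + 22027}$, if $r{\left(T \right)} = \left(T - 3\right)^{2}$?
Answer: $- \frac{11353073}{6282255} \approx -1.8072$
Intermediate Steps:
$r{\left(T \right)} = \left(-3 + T\right)^{2}$
$- \frac{6129}{3015} + \frac{r{\left(D \right)}}{15479 + 22027} = - \frac{6129}{3015} + \frac{\left(-3 - 89\right)^{2}}{15479 + 22027} = \left(-6129\right) \frac{1}{3015} + \frac{\left(-92\right)^{2}}{37506} = - \frac{681}{335} + 8464 \cdot \frac{1}{37506} = - \frac{681}{335} + \frac{4232}{18753} = - \frac{11353073}{6282255}$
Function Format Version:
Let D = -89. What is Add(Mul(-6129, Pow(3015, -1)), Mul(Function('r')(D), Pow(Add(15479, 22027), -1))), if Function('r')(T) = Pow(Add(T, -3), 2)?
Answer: Rational(-11353073, 6282255) ≈ -1.8072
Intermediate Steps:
Function('r')(T) = Pow(Add(-3, T), 2)
Add(Mul(-6129, Pow(3015, -1)), Mul(Function('r')(D), Pow(Add(15479, 22027), -1))) = Add(Mul(-6129, Pow(3015, -1)), Mul(Pow(Add(-3, -89), 2), Pow(Add(15479, 22027), -1))) = Add(Mul(-6129, Rational(1, 3015)), Mul(Pow(-92, 2), Pow(37506, -1))) = Add(Rational(-681, 335), Mul(8464, Rational(1, 37506))) = Add(Rational(-681, 335), Rational(4232, 18753)) = Rational(-11353073, 6282255)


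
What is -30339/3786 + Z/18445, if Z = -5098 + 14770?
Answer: -5623491/750890 ≈ -7.4891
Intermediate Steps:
Z = 9672
-30339/3786 + Z/18445 = -30339/3786 + 9672/18445 = -30339*1/3786 + 9672*(1/18445) = -10113/1262 + 312/595 = -5623491/750890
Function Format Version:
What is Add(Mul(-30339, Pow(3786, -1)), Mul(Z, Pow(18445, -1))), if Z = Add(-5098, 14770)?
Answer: Rational(-5623491, 750890) ≈ -7.4891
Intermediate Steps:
Z = 9672
Add(Mul(-30339, Pow(3786, -1)), Mul(Z, Pow(18445, -1))) = Add(Mul(-30339, Pow(3786, -1)), Mul(9672, Pow(18445, -1))) = Add(Mul(-30339, Rational(1, 3786)), Mul(9672, Rational(1, 18445))) = Add(Rational(-10113, 1262), Rational(312, 595)) = Rational(-5623491, 750890)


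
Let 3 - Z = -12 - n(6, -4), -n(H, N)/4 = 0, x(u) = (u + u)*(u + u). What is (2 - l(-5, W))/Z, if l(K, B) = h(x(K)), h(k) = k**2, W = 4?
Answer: -9998/15 ≈ -666.53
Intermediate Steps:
x(u) = 4*u**2 (x(u) = (2*u)*(2*u) = 4*u**2)
n(H, N) = 0 (n(H, N) = -4*0 = 0)
Z = 15 (Z = 3 - (-12 - 1*0) = 3 - (-12 + 0) = 3 - 1*(-12) = 3 + 12 = 15)
l(K, B) = 16*K**4 (l(K, B) = (4*K**2)**2 = 16*K**4)
(2 - l(-5, W))/Z = (2 - 16*(-5)**4)/15 = (2 - 16*625)/15 = (2 - 1*10000)/15 = (2 - 10000)/15 = (1/15)*(-9998) = -9998/15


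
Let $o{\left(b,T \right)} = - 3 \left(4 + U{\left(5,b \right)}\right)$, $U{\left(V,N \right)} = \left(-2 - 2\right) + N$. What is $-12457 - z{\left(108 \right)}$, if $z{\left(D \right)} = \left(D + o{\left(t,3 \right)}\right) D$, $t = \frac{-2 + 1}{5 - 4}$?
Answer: $-24445$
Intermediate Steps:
$U{\left(V,N \right)} = -4 + N$
$t = -1$ ($t = - 1^{-1} = \left(-1\right) 1 = -1$)
$o{\left(b,T \right)} = - 3 b$ ($o{\left(b,T \right)} = - 3 \left(4 + \left(-4 + b\right)\right) = - 3 b$)
$z{\left(D \right)} = D \left(3 + D\right)$ ($z{\left(D \right)} = \left(D - -3\right) D = \left(D + 3\right) D = \left(3 + D\right) D = D \left(3 + D\right)$)
$-12457 - z{\left(108 \right)} = -12457 - 108 \left(3 + 108\right) = -12457 - 108 \cdot 111 = -12457 - 11988 = -24445$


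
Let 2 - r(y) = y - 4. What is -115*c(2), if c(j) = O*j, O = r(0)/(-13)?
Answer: 1380/13 ≈ 106.15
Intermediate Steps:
r(y) = 6 - y (r(y) = 2 - (y - 4) = 2 - (-4 + y) = 2 + (4 - y) = 6 - y)
O = -6/13 (O = (6 - 1*0)/(-13) = (6 + 0)*(-1/13) = 6*(-1/13) = -6/13 ≈ -0.46154)
c(j) = -6*j/13
-115*c(2) = -(-690)*2/13 = -115*(-12/13) = 1380/13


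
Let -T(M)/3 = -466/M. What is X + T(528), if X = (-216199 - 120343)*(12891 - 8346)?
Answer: -134603338087/88 ≈ -1.5296e+9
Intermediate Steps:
X = -1529583390 (X = -336542*4545 = -1529583390)
T(M) = 1398/M (T(M) = -(-1398)/M = 1398/M)
X + T(528) = -1529583390 + 1398/528 = -1529583390 + 1398*(1/528) = -1529583390 + 233/88 = -134603338087/88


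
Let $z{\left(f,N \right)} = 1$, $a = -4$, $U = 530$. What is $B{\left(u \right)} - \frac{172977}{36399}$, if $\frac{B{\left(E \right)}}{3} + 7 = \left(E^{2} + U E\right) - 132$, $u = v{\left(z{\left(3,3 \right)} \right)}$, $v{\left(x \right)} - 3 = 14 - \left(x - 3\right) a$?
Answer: $\frac{171454429}{12133} \approx 14131.0$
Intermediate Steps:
$v{\left(x \right)} = 5 + 4 x$ ($v{\left(x \right)} = 3 - \left(-14 + \left(x - 3\right) \left(-4\right)\right) = 3 - \left(-14 + \left(-3 + x\right) \left(-4\right)\right) = 3 - \left(-2 - 4 x\right) = 3 + \left(14 + \left(-12 + 4 x\right)\right) = 3 + \left(2 + 4 x\right) = 5 + 4 x$)
$u = 9$ ($u = 5 + 4 \cdot 1 = 5 + 4 = 9$)
$B{\left(E \right)} = -417 + 3 E^{2} + 1590 E$ ($B{\left(E \right)} = -21 + 3 \left(\left(E^{2} + 530 E\right) - 132\right) = -21 + 3 \left(-132 + E^{2} + 530 E\right) = -21 + \left(-396 + 3 E^{2} + 1590 E\right) = -417 + 3 E^{2} + 1590 E$)
$B{\left(u \right)} - \frac{172977}{36399} = \left(-417 + 3 \cdot 9^{2} + 1590 \cdot 9\right) - \frac{172977}{36399} = \left(-417 + 3 \cdot 81 + 14310\right) - 172977 \cdot \frac{1}{36399} = \left(-417 + 243 + 14310\right) - \frac{57659}{12133} = 14136 - \frac{57659}{12133} = \frac{171454429}{12133}$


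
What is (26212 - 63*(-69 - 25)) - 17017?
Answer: 15117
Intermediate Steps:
(26212 - 63*(-69 - 25)) - 17017 = (26212 - 63*(-94)) - 17017 = (26212 + 5922) - 17017 = 32134 - 17017 = 15117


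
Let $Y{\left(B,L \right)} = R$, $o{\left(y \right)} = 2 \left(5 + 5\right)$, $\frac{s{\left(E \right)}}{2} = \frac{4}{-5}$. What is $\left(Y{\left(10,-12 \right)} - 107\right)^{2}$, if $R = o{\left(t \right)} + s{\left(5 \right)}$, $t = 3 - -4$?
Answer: $\frac{196249}{25} \approx 7850.0$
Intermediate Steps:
$t = 7$ ($t = 3 + 4 = 7$)
$s{\left(E \right)} = - \frac{8}{5}$ ($s{\left(E \right)} = 2 \frac{4}{-5} = 2 \cdot 4 \left(- \frac{1}{5}\right) = 2 \left(- \frac{4}{5}\right) = - \frac{8}{5}$)
$o{\left(y \right)} = 20$ ($o{\left(y \right)} = 2 \cdot 10 = 20$)
$R = \frac{92}{5}$ ($R = 20 - \frac{8}{5} = \frac{92}{5} \approx 18.4$)
$Y{\left(B,L \right)} = \frac{92}{5}$
$\left(Y{\left(10,-12 \right)} - 107\right)^{2} = \left(\frac{92}{5} - 107\right)^{2} = \left(- \frac{443}{5}\right)^{2} = \frac{196249}{25}$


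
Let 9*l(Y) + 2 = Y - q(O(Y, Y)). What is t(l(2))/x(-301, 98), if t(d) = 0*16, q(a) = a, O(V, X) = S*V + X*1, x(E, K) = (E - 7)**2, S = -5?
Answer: 0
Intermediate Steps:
x(E, K) = (-7 + E)**2
O(V, X) = X - 5*V (O(V, X) = -5*V + X*1 = -5*V + X = X - 5*V)
l(Y) = -2/9 + 5*Y/9 (l(Y) = -2/9 + (Y - (Y - 5*Y))/9 = -2/9 + (Y - (-4)*Y)/9 = -2/9 + (Y + 4*Y)/9 = -2/9 + (5*Y)/9 = -2/9 + 5*Y/9)
t(d) = 0
t(l(2))/x(-301, 98) = 0/((-7 - 301)**2) = 0/((-308)**2) = 0/94864 = 0*(1/94864) = 0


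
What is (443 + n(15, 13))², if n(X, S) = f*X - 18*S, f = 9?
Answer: 118336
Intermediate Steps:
n(X, S) = -18*S + 9*X (n(X, S) = 9*X - 18*S = -18*S + 9*X)
(443 + n(15, 13))² = (443 + (-18*13 + 9*15))² = (443 + (-234 + 135))² = (443 - 99)² = 344² = 118336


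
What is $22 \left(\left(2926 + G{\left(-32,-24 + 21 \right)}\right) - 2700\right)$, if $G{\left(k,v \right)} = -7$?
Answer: $4818$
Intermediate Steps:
$22 \left(\left(2926 + G{\left(-32,-24 + 21 \right)}\right) - 2700\right) = 22 \left(\left(2926 - 7\right) - 2700\right) = 22 \left(2919 - 2700\right) = 22 \cdot 219 = 4818$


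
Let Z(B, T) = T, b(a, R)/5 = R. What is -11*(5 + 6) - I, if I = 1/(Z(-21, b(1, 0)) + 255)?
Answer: -30856/255 ≈ -121.00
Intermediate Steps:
b(a, R) = 5*R
I = 1/255 (I = 1/(5*0 + 255) = 1/(0 + 255) = 1/255 ≈ 0.0039216)
-11*(5 + 6) - I = -11*(5 + 6) - 1*1/255 = -11*11 - 1/255 = -121 - 1/255 = -30856/255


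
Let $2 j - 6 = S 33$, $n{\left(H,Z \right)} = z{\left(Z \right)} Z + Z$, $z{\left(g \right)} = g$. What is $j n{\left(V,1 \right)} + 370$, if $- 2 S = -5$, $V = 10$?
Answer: $\frac{917}{2} \approx 458.5$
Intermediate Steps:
$S = \frac{5}{2}$ ($S = \left(- \frac{1}{2}\right) \left(-5\right) = \frac{5}{2} \approx 2.5$)
$n{\left(H,Z \right)} = Z + Z^{2}$ ($n{\left(H,Z \right)} = Z Z + Z = Z^{2} + Z = Z + Z^{2}$)
$j = \frac{177}{4}$ ($j = 3 + \frac{\frac{5}{2} \cdot 33}{2} = 3 + \frac{1}{2} \cdot \frac{165}{2} = 3 + \frac{165}{4} = \frac{177}{4} \approx 44.25$)
$j n{\left(V,1 \right)} + 370 = \frac{177 \cdot 1 \left(1 + 1\right)}{4} + 370 = \frac{177 \cdot 1 \cdot 2}{4} + 370 = \frac{177}{4} \cdot 2 + 370 = \frac{177}{2} + 370 = \frac{917}{2}$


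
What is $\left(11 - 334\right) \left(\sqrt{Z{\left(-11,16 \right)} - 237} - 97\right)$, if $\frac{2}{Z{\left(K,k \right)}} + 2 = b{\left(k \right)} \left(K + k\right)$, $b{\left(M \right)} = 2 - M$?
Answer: $31331 - \frac{323 i \sqrt{8533}}{6} \approx 31331.0 - 4972.8 i$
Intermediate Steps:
$Z{\left(K,k \right)} = \frac{2}{-2 + \left(2 - k\right) \left(K + k\right)}$
$\left(11 - 334\right) \left(\sqrt{Z{\left(-11,16 \right)} - 237} - 97\right) = \left(11 - 334\right) \left(\sqrt{- \frac{2}{2 - 11 \left(-2 + 16\right) + 16 \left(-2 + 16\right)} - 237} - 97\right) = - 323 \left(\sqrt{- \frac{2}{2 - 154 + 16 \cdot 14} - 237} - 97\right) = - 323 \left(\sqrt{- \frac{2}{2 - 154 + 224} - 237} - 97\right) = - 323 \left(\sqrt{- \frac{2}{72} - 237} - 97\right) = - 323 \left(\sqrt{\left(-2\right) \frac{1}{72} - 237} - 97\right) = - 323 \left(\sqrt{- \frac{1}{36} - 237} - 97\right) = - 323 \left(\sqrt{- \frac{8533}{36}} - 97\right) = - 323 \left(\frac{i \sqrt{8533}}{6} - 97\right) = - 323 \left(-97 + \frac{i \sqrt{8533}}{6}\right) = 31331 - \frac{323 i \sqrt{8533}}{6}$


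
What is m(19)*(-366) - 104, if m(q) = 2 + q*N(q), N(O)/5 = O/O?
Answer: -35606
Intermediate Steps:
N(O) = 5 (N(O) = 5*(O/O) = 5*1 = 5)
m(q) = 2 + 5*q (m(q) = 2 + q*5 = 2 + 5*q)
m(19)*(-366) - 104 = (2 + 5*19)*(-366) - 104 = (2 + 95)*(-366) - 104 = 97*(-366) - 104 = -35502 - 104 = -35606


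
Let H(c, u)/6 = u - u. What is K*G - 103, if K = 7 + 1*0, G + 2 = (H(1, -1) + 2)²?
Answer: -89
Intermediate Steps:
H(c, u) = 0 (H(c, u) = 6*(u - u) = 6*0 = 0)
G = 2 (G = -2 + (0 + 2)² = -2 + 2² = -2 + 4 = 2)
K = 7 (K = 7 + 0 = 7)
K*G - 103 = 7*2 - 103 = 14 - 103 = -89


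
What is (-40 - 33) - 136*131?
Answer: -17889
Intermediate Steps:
(-40 - 33) - 136*131 = -73 - 17816 = -17889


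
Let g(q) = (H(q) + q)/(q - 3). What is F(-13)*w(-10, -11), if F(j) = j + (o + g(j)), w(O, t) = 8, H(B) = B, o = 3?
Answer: -67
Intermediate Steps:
g(q) = 2*q/(-3 + q) (g(q) = (q + q)/(q - 3) = (2*q)/(-3 + q) = 2*q/(-3 + q))
F(j) = 3 + j + 2*j/(-3 + j) (F(j) = j + (3 + 2*j/(-3 + j)) = 3 + j + 2*j/(-3 + j))
F(-13)*w(-10, -11) = ((-9 + (-13)**2 + 2*(-13))/(-3 - 13))*8 = ((-9 + 169 - 26)/(-16))*8 = -1/16*134*8 = -67/8*8 = -67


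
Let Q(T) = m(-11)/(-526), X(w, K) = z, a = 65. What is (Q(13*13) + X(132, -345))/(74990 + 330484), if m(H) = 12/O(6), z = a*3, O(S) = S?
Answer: 25642/53319831 ≈ 0.00048091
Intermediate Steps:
z = 195 (z = 65*3 = 195)
m(H) = 2 (m(H) = 12/6 = 12*(⅙) = 2)
X(w, K) = 195
Q(T) = -1/263 (Q(T) = 2/(-526) = 2*(-1/526) = -1/263)
(Q(13*13) + X(132, -345))/(74990 + 330484) = (-1/263 + 195)/(74990 + 330484) = (51284/263)/405474 = (51284/263)*(1/405474) = 25642/53319831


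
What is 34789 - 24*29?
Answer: 34093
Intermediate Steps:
34789 - 24*29 = 34789 - 696 = 34093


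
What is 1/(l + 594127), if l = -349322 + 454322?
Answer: 1/699127 ≈ 1.4304e-6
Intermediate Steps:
l = 105000
1/(l + 594127) = 1/(105000 + 594127) = 1/699127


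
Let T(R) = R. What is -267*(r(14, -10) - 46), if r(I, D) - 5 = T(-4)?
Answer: 12015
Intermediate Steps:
r(I, D) = 1 (r(I, D) = 5 - 4 = 1)
-267*(r(14, -10) - 46) = -267*(1 - 46) = -267*(-45) = 12015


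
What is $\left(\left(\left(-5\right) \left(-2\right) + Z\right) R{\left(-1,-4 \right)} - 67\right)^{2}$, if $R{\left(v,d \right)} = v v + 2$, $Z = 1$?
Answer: $1156$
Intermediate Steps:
$R{\left(v,d \right)} = 2 + v^{2}$ ($R{\left(v,d \right)} = v^{2} + 2 = 2 + v^{2}$)
$\left(\left(\left(-5\right) \left(-2\right) + Z\right) R{\left(-1,-4 \right)} - 67\right)^{2} = \left(\left(\left(-5\right) \left(-2\right) + 1\right) \left(2 + \left(-1\right)^{2}\right) - 67\right)^{2} = \left(\left(10 + 1\right) \left(2 + 1\right) - 67\right)^{2} = \left(11 \cdot 3 - 67\right)^{2} = \left(33 - 67\right)^{2} = \left(-34\right)^{2} = 1156$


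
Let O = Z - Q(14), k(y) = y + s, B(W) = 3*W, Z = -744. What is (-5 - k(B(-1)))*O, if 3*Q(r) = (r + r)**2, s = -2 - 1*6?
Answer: -6032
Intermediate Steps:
s = -8 (s = -2 - 6 = -8)
Q(r) = 4*r**2/3 (Q(r) = (r + r)**2/3 = (2*r)**2/3 = (4*r**2)/3 = 4*r**2/3)
k(y) = -8 + y (k(y) = y - 8 = -8 + y)
O = -3016/3 (O = -744 - 4*14**2/3 = -744 - 4*196/3 = -744 - 1*784/3 = -744 - 784/3 = -3016/3 ≈ -1005.3)
(-5 - k(B(-1)))*O = (-5 - (-8 + 3*(-1)))*(-3016/3) = (-5 - (-8 - 3))*(-3016/3) = (-5 - 1*(-11))*(-3016/3) = (-5 + 11)*(-3016/3) = 6*(-3016/3) = -6032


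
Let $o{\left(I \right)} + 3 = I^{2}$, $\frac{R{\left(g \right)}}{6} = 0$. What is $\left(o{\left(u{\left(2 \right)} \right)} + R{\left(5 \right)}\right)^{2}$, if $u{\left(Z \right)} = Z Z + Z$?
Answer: $1089$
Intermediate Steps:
$R{\left(g \right)} = 0$ ($R{\left(g \right)} = 6 \cdot 0 = 0$)
$u{\left(Z \right)} = Z + Z^{2}$ ($u{\left(Z \right)} = Z^{2} + Z = Z + Z^{2}$)
$o{\left(I \right)} = -3 + I^{2}$
$\left(o{\left(u{\left(2 \right)} \right)} + R{\left(5 \right)}\right)^{2} = \left(\left(-3 + \left(2 \left(1 + 2\right)\right)^{2}\right) + 0\right)^{2} = \left(\left(-3 + \left(2 \cdot 3\right)^{2}\right) + 0\right)^{2} = \left(\left(-3 + 6^{2}\right) + 0\right)^{2} = \left(\left(-3 + 36\right) + 0\right)^{2} = \left(33 + 0\right)^{2} = 33^{2} = 1089$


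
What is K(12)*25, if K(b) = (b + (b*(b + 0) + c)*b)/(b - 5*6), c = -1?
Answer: -2400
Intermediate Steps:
K(b) = (b + b*(-1 + b**2))/(-30 + b) (K(b) = (b + (b*(b + 0) - 1)*b)/(b - 5*6) = (b + (b*b - 1)*b)/(b - 30) = (b + (b**2 - 1)*b)/(-30 + b) = (b + (-1 + b**2)*b)/(-30 + b) = (b + b*(-1 + b**2))/(-30 + b))
K(12)*25 = (12**3/(-30 + 12))*25 = (1728/(-18))*25 = (1728*(-1/18))*25 = -96*25 = -2400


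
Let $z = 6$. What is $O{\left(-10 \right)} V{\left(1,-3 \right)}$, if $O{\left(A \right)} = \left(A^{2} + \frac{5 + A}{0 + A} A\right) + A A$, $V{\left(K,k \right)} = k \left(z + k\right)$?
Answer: $-1755$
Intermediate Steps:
$V{\left(K,k \right)} = k \left(6 + k\right)$
$O{\left(A \right)} = 5 + A + 2 A^{2}$ ($O{\left(A \right)} = \left(A^{2} + \frac{5 + A}{A} A\right) + A^{2} = \left(A^{2} + \left(5 + A\right)\right) + A^{2} = \left(5 + A + A^{2}\right) + A^{2} = 5 + A + 2 A^{2}$)
$O{\left(-10 \right)} V{\left(1,-3 \right)} = \left(5 - 10 + 2 \left(-10\right)^{2}\right) \left(- 3 \left(6 - 3\right)\right) = \left(5 - 10 + 2 \cdot 100\right) \left(\left(-3\right) 3\right) = \left(5 - 10 + 200\right) \left(-9\right) = 195 \left(-9\right) = -1755$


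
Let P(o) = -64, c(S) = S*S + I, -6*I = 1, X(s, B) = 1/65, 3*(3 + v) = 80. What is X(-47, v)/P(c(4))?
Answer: -1/4160 ≈ -0.00024038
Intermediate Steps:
v = 71/3 (v = -3 + (⅓)*80 = -3 + 80/3 = 71/3 ≈ 23.667)
X(s, B) = 1/65
I = -⅙ (I = -⅙*1 = -⅙ ≈ -0.16667)
c(S) = -⅙ + S² (c(S) = S*S - ⅙ = S² - ⅙ = -⅙ + S²)
X(-47, v)/P(c(4)) = (1/65)/(-64) = (1/65)*(-1/64) = -1/4160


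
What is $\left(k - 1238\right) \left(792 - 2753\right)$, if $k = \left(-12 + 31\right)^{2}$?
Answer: $1719797$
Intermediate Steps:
$k = 361$ ($k = 19^{2} = 361$)
$\left(k - 1238\right) \left(792 - 2753\right) = \left(361 - 1238\right) \left(792 - 2753\right) = \left(-877\right) \left(-1961\right) = 1719797$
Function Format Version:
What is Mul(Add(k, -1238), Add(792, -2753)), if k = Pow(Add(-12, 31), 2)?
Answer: 1719797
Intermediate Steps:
k = 361 (k = Pow(19, 2) = 361)
Mul(Add(k, -1238), Add(792, -2753)) = Mul(Add(361, -1238), Add(792, -2753)) = Mul(-877, -1961) = 1719797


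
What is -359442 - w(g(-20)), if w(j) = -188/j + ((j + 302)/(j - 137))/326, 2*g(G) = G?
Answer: -43065200414/119805 ≈ -3.5946e+5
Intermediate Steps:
g(G) = G/2
w(j) = -188/j + (302 + j)/(326*(-137 + j)) (w(j) = -188/j + ((302 + j)/(-137 + j))*(1/326) = -188/j + (302 + j)/(326*(-137 + j)))
-359442 - w(g(-20)) = -359442 - (8396456 + ((½)*(-20))² - 30493*(-20))/(326*((½)*(-20))*(-137 + (½)*(-20))) = -359442 - (8396456 + (-10)² - 60986*(-10))/(326*(-10)*(-137 - 10)) = -359442 - (-1)*(8396456 + 100 + 609860)/(326*10*(-147)) = -359442 - (-1)*(-1)*9006416/(326*10*147) = -359442 - 1*2251604/119805 = -359442 - 2251604/119805 = -43065200414/119805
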